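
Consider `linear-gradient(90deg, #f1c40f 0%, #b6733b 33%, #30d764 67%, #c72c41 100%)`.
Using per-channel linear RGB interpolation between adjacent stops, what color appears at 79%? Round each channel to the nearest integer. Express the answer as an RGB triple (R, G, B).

(103, 153, 87)

79% lies between the 67% and 100% stops, so the local fraction is t = (79 − 67)/(100 − 67) = 12/33 ≈ 0.3636.
#30d764 → (48, 215, 100); #c72c41 → (199, 44, 65).
R = 48 + 0.3636 × (199 − 48) = 102.904 → 103
G = 215 + 0.3636 × (44 − 215) = 152.824 → 153
B = 100 + 0.3636 × (65 − 100) = 87.274 → 87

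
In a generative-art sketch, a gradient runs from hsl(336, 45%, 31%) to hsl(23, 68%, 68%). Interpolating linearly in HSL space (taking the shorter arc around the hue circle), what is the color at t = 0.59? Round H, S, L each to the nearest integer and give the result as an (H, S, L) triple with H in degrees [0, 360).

Hue: 23 − 336 = -313°, but |-313| > 180 so the shorter arc goes the other way: Δh = -313 + 360 = 47°.
H = 336 + 0.59 × (47) = 363.73 → 364 → 364 mod 360 = 4°
S = 45 + 0.59 × (68 − 45) = 58.57 → 59%
L = 31 + 0.59 × (68 − 31) = 52.83 → 53%

(4, 59, 53)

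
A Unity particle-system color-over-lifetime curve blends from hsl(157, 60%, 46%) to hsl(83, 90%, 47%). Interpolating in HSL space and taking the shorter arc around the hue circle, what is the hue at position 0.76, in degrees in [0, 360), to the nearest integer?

Hue arc: Δh = 83 − 157 = -74° (|Δh| ≤ 180, already the shorter path).
H = 157 + 0.76 × (-74) = 100.76 → 101°

101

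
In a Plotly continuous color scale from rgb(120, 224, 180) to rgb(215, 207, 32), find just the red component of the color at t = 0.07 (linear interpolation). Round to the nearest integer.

R = 120 + 0.07 × (215 − 120) = 126.65 → 127

127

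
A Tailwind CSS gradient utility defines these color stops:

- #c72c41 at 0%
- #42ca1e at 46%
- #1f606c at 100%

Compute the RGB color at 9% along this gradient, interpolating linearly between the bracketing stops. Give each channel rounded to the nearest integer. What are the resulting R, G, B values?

9% lies between the 0% and 46% stops, so the local fraction is t = (9 − 0)/(46 − 0) = 9/46 ≈ 0.1957.
#c72c41 → (199, 44, 65); #42ca1e → (66, 202, 30).
R = 199 + 0.1957 × (66 − 199) = 172.972 → 173
G = 44 + 0.1957 × (202 − 44) = 74.921 → 75
B = 65 + 0.1957 × (30 − 65) = 58.151 → 58

(173, 75, 58)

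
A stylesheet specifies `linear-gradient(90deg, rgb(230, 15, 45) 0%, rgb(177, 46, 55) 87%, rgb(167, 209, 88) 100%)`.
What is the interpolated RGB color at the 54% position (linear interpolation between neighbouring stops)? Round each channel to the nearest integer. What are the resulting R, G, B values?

54% lies between the 0% and 87% stops, so the local fraction is t = (54 − 0)/(87 − 0) = 54/87 ≈ 0.6207.
R = 230 + 0.6207 × (177 − 230) = 197.103 → 197
G = 15 + 0.6207 × (46 − 15) = 34.242 → 34
B = 45 + 0.6207 × (55 − 45) = 51.207 → 51

(197, 34, 51)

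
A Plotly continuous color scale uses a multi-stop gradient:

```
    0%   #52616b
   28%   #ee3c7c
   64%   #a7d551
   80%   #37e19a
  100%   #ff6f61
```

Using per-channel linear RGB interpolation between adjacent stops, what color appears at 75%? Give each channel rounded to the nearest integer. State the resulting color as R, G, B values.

(90, 221, 131)

75% lies between the 64% and 80% stops, so the local fraction is t = (75 − 64)/(80 − 64) = 11/16 ≈ 0.6875.
#a7d551 → (167, 213, 81); #37e19a → (55, 225, 154).
R = 167 + 0.6875 × (55 − 167) = 90 → 90
G = 213 + 0.6875 × (225 − 213) = 221.25 → 221
B = 81 + 0.6875 × (154 − 81) = 131.188 → 131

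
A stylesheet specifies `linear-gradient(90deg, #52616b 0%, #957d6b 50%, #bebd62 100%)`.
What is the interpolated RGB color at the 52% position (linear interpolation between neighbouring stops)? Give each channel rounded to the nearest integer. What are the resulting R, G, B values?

(151, 128, 107)

52% lies between the 50% and 100% stops, so the local fraction is t = (52 − 50)/(100 − 50) = 2/50 ≈ 0.04.
#957d6b → (149, 125, 107); #bebd62 → (190, 189, 98).
R = 149 + 0.04 × (190 − 149) = 150.64 → 151
G = 125 + 0.04 × (189 − 125) = 127.56 → 128
B = 107 + 0.04 × (98 − 107) = 106.64 → 107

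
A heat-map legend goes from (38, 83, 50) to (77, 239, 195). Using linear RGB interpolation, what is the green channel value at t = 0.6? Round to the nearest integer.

177

G = 83 + 0.6 × (239 − 83) = 176.6 → 177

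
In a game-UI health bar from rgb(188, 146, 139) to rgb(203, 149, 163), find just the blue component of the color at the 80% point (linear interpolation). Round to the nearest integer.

158

B = 139 + 0.8 × (163 − 139) = 158.2 → 158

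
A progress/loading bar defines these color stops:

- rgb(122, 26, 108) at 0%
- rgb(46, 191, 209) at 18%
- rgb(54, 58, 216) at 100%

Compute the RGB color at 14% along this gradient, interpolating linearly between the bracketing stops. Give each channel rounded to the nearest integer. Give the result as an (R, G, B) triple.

(63, 154, 187)

14% lies between the 0% and 18% stops, so the local fraction is t = (14 − 0)/(18 − 0) = 14/18 ≈ 0.7778.
R = 122 + 0.7778 × (46 − 122) = 62.887 → 63
G = 26 + 0.7778 × (191 − 26) = 154.337 → 154
B = 108 + 0.7778 × (209 − 108) = 186.558 → 187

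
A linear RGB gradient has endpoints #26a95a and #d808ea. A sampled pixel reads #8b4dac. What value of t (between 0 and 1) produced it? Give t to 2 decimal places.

0.57

Invert the lerp on the R channel (largest span, 178): t = (139 − 38) / (216 − 38) = 101/178 = 0.56742.
Check on G: (77 − 169)/(8 − 169) = 0.5714 ✓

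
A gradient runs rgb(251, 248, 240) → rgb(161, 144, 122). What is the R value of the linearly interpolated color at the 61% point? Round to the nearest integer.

R = 251 + 0.61 × (161 − 251) = 196.1 → 196

196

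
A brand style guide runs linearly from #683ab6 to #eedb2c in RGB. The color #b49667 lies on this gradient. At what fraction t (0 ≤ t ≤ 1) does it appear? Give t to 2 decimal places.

0.57

Invert the lerp on the G channel (largest span, 161): t = (150 − 58) / (219 − 58) = 92/161 = 0.57143.
Check on R: (180 − 104)/(238 − 104) = 0.5672 ✓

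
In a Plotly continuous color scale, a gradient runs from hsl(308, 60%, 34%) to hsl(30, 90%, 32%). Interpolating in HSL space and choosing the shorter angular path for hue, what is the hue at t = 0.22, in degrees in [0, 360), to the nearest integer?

Hue: 30 − 308 = -278°, but |-278| > 180 so the shorter arc goes the other way: Δh = -278 + 360 = 82°.
H = 308 + 0.22 × (82) = 326.04 → 326°

326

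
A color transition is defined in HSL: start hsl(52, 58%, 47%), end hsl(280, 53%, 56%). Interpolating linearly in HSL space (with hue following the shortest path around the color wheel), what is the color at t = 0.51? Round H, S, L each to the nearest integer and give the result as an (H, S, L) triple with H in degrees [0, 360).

Hue: 280 − 52 = 228°, but |228| > 180 so the shorter arc goes the other way: Δh = 228 − 360 = -132°.
H = 52 + 0.51 × (-132) = -15.32 → -15 → -15 mod 360 = 345°
S = 58 + 0.51 × (53 − 58) = 55.45 → 55%
L = 47 + 0.51 × (56 − 47) = 51.59 → 52%

(345, 55, 52)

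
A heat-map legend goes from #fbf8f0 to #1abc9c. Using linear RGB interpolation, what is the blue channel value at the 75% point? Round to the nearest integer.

177

B₁ = 240 (from #fbf8f0), B₂ = 156 (from #1abc9c).
B = 240 + 0.75 × (156 − 240) = 177 → 177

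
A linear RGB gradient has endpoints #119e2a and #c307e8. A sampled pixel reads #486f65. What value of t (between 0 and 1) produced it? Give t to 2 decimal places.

Invert the lerp on the B channel (largest span, 190): t = (101 − 42) / (232 − 42) = 59/190 = 0.31053.
Check on R: (72 − 17)/(195 − 17) = 0.309 ✓

0.31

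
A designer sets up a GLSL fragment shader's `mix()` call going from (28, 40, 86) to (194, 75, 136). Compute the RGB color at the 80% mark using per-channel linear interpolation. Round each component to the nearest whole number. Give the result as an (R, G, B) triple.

80% corresponds to t = 0.8.
R = 28 + 0.8 × (194 − 28) = 28 + 0.8 × 166 = 160.8 → 161
G = 40 + 0.8 × (75 − 40) = 40 + 0.8 × 35 = 68 → 68
B = 86 + 0.8 × (136 − 86) = 86 + 0.8 × 50 = 126 → 126

(161, 68, 126)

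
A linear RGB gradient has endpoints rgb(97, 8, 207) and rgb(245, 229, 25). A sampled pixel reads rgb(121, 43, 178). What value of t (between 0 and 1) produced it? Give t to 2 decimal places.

0.16

Invert the lerp on the G channel (largest span, 221): t = (43 − 8) / (229 − 8) = 35/221 = 0.15837.
Check on R: (121 − 97)/(245 − 97) = 0.1622 ✓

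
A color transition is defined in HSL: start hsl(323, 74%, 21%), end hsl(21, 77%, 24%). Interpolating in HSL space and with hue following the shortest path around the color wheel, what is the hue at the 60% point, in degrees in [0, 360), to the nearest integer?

358

Hue: 21 − 323 = -302°, but |-302| > 180 so the shorter arc goes the other way: Δh = -302 + 360 = 58°.
H = 323 + 0.6 × (58) = 357.8 → 358°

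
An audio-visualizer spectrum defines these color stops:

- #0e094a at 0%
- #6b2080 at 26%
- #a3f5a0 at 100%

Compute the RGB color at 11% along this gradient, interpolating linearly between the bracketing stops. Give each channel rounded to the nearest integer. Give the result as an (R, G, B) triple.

11% lies between the 0% and 26% stops, so the local fraction is t = (11 − 0)/(26 − 0) = 11/26 ≈ 0.4231.
#0e094a → (14, 9, 74); #6b2080 → (107, 32, 128).
R = 14 + 0.4231 × (107 − 14) = 53.348 → 53
G = 9 + 0.4231 × (32 − 9) = 18.731 → 19
B = 74 + 0.4231 × (128 − 74) = 96.847 → 97

(53, 19, 97)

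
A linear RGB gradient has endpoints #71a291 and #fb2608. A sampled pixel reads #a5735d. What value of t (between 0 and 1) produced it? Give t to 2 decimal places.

0.38

Invert the lerp on the R channel (largest span, 138): t = (165 − 113) / (251 − 113) = 52/138 = 0.37681.
Check on G: (115 − 162)/(38 − 162) = 0.379 ✓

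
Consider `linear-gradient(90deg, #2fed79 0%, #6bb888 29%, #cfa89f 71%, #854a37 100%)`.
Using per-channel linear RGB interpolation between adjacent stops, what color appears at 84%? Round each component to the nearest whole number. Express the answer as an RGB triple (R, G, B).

84% lies between the 71% and 100% stops, so the local fraction is t = (84 − 71)/(100 − 71) = 13/29 ≈ 0.4483.
#cfa89f → (207, 168, 159); #854a37 → (133, 74, 55).
R = 207 + 0.4483 × (133 − 207) = 173.826 → 174
G = 168 + 0.4483 × (74 − 168) = 125.86 → 126
B = 159 + 0.4483 × (55 − 159) = 112.377 → 112

(174, 126, 112)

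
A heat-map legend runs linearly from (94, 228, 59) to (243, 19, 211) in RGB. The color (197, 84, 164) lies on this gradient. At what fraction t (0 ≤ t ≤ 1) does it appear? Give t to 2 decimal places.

0.69

Invert the lerp on the G channel (largest span, 209): t = (84 − 228) / (19 − 228) = -144/-209 = 0.689.
Check on R: (197 − 94)/(243 − 94) = 0.6913 ✓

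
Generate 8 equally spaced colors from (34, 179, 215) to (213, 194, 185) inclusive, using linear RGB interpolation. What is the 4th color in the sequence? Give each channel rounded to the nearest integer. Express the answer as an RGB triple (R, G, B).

With 8 swatches and endpoints inclusive, swatch 4 sits at t = (4 − 1)/(8 − 1) = 3/7 ≈ 0.4286.
R = 34 + 0.4286 × (213 − 34) = 110.719 → 111
G = 179 + 0.4286 × (194 − 179) = 185.429 → 185
B = 215 + 0.4286 × (185 − 215) = 202.142 → 202

(111, 185, 202)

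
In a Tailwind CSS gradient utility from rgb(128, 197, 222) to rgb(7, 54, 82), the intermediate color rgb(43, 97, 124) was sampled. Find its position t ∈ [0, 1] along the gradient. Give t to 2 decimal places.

0.70

Invert the lerp on the G channel (largest span, 143): t = (97 − 197) / (54 − 197) = -100/-143 = 0.6993.
Check on R: (43 − 128)/(7 − 128) = 0.7025 ✓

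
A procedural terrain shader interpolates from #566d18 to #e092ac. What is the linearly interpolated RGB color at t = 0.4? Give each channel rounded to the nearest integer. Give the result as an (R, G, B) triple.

#566d18 → (86, 109, 24); #e092ac → (224, 146, 172).
R = 86 + 0.4 × (224 − 86) = 86 + 0.4 × 138 = 141.2 → 141
G = 109 + 0.4 × (146 − 109) = 109 + 0.4 × 37 = 123.8 → 124
B = 24 + 0.4 × (172 − 24) = 24 + 0.4 × 148 = 83.2 → 83

(141, 124, 83)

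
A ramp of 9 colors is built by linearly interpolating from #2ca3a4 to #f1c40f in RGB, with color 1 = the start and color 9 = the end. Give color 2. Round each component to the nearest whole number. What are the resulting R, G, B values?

(69, 167, 145)

With 9 swatches and endpoints inclusive, swatch 2 sits at t = (2 − 1)/(9 − 1) = 1/8 ≈ 0.125.
#2ca3a4 → (44, 163, 164); #f1c40f → (241, 196, 15).
R = 44 + 0.125 × (241 − 44) = 68.625 → 69
G = 163 + 0.125 × (196 − 163) = 167.125 → 167
B = 164 + 0.125 × (15 − 164) = 145.375 → 145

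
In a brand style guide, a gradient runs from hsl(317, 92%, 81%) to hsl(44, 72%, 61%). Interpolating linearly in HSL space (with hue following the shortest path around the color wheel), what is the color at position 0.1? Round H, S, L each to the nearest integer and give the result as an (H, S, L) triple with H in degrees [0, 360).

Hue: 44 − 317 = -273°, but |-273| > 180 so the shorter arc goes the other way: Δh = -273 + 360 = 87°.
H = 317 + 0.1 × (87) = 325.7 → 326°
S = 92 + 0.1 × (72 − 92) = 90 → 90%
L = 81 + 0.1 × (61 − 81) = 79 → 79%

(326, 90, 79)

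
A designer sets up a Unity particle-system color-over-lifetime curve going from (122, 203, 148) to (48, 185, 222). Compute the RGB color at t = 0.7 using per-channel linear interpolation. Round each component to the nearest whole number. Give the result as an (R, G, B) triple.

(70, 190, 200)

R = 122 + 0.7 × (48 − 122) = 122 + 0.7 × -74 = 70.2 → 70
G = 203 + 0.7 × (185 − 203) = 203 + 0.7 × -18 = 190.4 → 190
B = 148 + 0.7 × (222 − 148) = 148 + 0.7 × 74 = 199.8 → 200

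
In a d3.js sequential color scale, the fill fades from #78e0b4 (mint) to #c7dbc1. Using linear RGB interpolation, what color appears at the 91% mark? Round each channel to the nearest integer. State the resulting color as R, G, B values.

(192, 219, 192)

#78e0b4 → (120, 224, 180); #c7dbc1 → (199, 219, 193).
91% corresponds to t = 0.91.
R = 120 + 0.91 × (199 − 120) = 120 + 0.91 × 79 = 191.89 → 192
G = 224 + 0.91 × (219 − 224) = 224 + 0.91 × -5 = 219.45 → 219
B = 180 + 0.91 × (193 − 180) = 180 + 0.91 × 13 = 191.83 → 192
So the blended color is (192, 219, 192), about #c0dbc0.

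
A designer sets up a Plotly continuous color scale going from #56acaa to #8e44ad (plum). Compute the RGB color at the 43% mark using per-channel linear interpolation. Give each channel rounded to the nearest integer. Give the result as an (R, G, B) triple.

#56acaa → (86, 172, 170); #8e44ad → (142, 68, 173).
43% corresponds to t = 0.43.
R = 86 + 0.43 × (142 − 86) = 86 + 0.43 × 56 = 110.08 → 110
G = 172 + 0.43 × (68 − 172) = 172 + 0.43 × -104 = 127.28 → 127
B = 170 + 0.43 × (173 − 170) = 170 + 0.43 × 3 = 171.29 → 171
So the blended color is (110, 127, 171), about #6e7fab.

(110, 127, 171)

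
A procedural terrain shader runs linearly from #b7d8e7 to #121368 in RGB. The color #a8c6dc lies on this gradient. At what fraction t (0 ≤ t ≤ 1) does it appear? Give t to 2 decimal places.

Invert the lerp on the G channel (largest span, 197): t = (198 − 216) / (19 − 216) = -18/-197 = 0.091371.
Check on R: (168 − 183)/(18 − 183) = 0.09091 ✓

0.09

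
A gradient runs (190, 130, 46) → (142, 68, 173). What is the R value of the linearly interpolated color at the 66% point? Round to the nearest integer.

R = 190 + 0.66 × (142 − 190) = 158.32 → 158

158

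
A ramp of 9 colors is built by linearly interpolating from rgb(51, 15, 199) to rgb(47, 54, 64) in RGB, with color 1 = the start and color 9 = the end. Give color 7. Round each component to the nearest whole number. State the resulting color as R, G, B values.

(48, 44, 98)

With 9 swatches and endpoints inclusive, swatch 7 sits at t = (7 − 1)/(9 − 1) = 6/8 ≈ 0.75.
R = 51 + 0.75 × (47 − 51) = 48 → 48
G = 15 + 0.75 × (54 − 15) = 44.25 → 44
B = 199 + 0.75 × (64 − 199) = 97.75 → 98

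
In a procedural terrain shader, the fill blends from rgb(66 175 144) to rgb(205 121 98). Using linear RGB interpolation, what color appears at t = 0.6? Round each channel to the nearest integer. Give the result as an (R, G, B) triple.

(149, 143, 116)

R = 66 + 0.6 × (205 − 66) = 66 + 0.6 × 139 = 149.4 → 149
G = 175 + 0.6 × (121 − 175) = 175 + 0.6 × -54 = 142.6 → 143
B = 144 + 0.6 × (98 − 144) = 144 + 0.6 × -46 = 116.4 → 116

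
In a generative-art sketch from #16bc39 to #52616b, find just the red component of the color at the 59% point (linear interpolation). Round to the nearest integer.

57

R₁ = 22 (from #16bc39), R₂ = 82 (from #52616b).
R = 22 + 0.59 × (82 − 22) = 57.4 → 57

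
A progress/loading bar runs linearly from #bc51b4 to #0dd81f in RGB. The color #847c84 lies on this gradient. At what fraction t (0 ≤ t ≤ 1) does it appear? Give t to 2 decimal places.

0.32

Invert the lerp on the R channel (largest span, 175): t = (132 − 188) / (13 − 188) = -56/-175 = 0.32.
Check on G: (124 − 81)/(216 − 81) = 0.3185 ✓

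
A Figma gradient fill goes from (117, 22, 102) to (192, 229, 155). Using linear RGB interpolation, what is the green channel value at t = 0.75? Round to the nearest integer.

G = 22 + 0.75 × (229 − 22) = 177.25 → 177

177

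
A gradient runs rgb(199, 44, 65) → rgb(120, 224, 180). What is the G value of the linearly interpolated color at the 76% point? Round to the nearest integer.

181

G = 44 + 0.76 × (224 − 44) = 180.8 → 181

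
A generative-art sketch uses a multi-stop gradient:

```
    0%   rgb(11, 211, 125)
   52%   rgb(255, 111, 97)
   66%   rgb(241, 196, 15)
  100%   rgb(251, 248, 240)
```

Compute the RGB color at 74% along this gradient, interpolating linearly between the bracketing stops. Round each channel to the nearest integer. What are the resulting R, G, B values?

74% lies between the 66% and 100% stops, so the local fraction is t = (74 − 66)/(100 − 66) = 8/34 ≈ 0.2353.
R = 241 + 0.2353 × (251 − 241) = 243.353 → 243
G = 196 + 0.2353 × (248 − 196) = 208.236 → 208
B = 15 + 0.2353 × (240 − 15) = 67.942 → 68

(243, 208, 68)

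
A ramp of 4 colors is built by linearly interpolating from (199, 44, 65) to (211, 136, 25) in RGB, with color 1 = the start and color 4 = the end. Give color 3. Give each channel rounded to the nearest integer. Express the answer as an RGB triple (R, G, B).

With 4 swatches and endpoints inclusive, swatch 3 sits at t = (3 − 1)/(4 − 1) = 2/3 ≈ 0.6667.
R = 199 + 0.6667 × (211 − 199) = 207 → 207
G = 44 + 0.6667 × (136 − 44) = 105.336 → 105
B = 65 + 0.6667 × (25 − 65) = 38.332 → 38

(207, 105, 38)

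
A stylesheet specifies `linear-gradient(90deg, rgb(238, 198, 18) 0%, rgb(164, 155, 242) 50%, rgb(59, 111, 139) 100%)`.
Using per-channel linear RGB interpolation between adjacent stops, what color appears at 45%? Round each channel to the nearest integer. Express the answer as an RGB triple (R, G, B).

(171, 159, 220)

45% lies between the 0% and 50% stops, so the local fraction is t = (45 − 0)/(50 − 0) = 45/50 ≈ 0.9.
R = 238 + 0.9 × (164 − 238) = 171.4 → 171
G = 198 + 0.9 × (155 − 198) = 159.3 → 159
B = 18 + 0.9 × (242 − 18) = 219.6 → 220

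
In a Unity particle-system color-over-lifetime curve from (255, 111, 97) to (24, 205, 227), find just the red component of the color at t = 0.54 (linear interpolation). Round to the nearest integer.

130

R = 255 + 0.54 × (24 − 255) = 130.26 → 130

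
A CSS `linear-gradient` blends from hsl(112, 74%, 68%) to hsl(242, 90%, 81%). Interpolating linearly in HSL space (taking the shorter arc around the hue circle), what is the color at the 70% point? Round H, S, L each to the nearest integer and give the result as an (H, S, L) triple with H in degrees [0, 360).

(203, 85, 77)

Hue arc: Δh = 242 − 112 = 130° (|Δh| ≤ 180, already the shorter path).
H = 112 + 0.7 × (130) = 203 → 203°
S = 74 + 0.7 × (90 − 74) = 85.2 → 85%
L = 68 + 0.7 × (81 − 68) = 77.1 → 77%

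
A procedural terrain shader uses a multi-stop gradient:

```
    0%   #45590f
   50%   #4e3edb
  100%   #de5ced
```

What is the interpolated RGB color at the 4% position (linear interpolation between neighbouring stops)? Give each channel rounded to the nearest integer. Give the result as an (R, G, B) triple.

4% lies between the 0% and 50% stops, so the local fraction is t = (4 − 0)/(50 − 0) = 4/50 ≈ 0.08.
#45590f → (69, 89, 15); #4e3edb → (78, 62, 219).
R = 69 + 0.08 × (78 − 69) = 69.72 → 70
G = 89 + 0.08 × (62 − 89) = 86.84 → 87
B = 15 + 0.08 × (219 − 15) = 31.32 → 31

(70, 87, 31)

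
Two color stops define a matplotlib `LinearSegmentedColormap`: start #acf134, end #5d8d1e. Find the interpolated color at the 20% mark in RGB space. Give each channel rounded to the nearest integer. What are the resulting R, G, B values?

#acf134 → (172, 241, 52); #5d8d1e → (93, 141, 30).
20% corresponds to t = 0.2.
R = 172 + 0.2 × (93 − 172) = 172 + 0.2 × -79 = 156.2 → 156
G = 241 + 0.2 × (141 − 241) = 241 + 0.2 × -100 = 221 → 221
B = 52 + 0.2 × (30 − 52) = 52 + 0.2 × -22 = 47.6 → 48

(156, 221, 48)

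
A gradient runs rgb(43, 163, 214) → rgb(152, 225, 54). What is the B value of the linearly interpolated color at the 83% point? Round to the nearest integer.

81

B = 214 + 0.83 × (54 − 214) = 81.2 → 81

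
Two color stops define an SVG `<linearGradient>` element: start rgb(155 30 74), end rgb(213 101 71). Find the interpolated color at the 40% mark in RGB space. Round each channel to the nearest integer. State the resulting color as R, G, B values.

40% corresponds to t = 0.4.
R = 155 + 0.4 × (213 − 155) = 155 + 0.4 × 58 = 178.2 → 178
G = 30 + 0.4 × (101 − 30) = 30 + 0.4 × 71 = 58.4 → 58
B = 74 + 0.4 × (71 − 74) = 74 + 0.4 × -3 = 72.8 → 73

(178, 58, 73)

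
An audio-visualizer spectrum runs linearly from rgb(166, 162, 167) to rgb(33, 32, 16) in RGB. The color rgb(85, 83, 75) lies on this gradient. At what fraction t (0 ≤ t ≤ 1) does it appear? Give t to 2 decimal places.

0.61

Invert the lerp on the B channel (largest span, 151): t = (75 − 167) / (16 − 167) = -92/-151 = 0.60927.
Check on R: (85 − 166)/(33 − 166) = 0.609 ✓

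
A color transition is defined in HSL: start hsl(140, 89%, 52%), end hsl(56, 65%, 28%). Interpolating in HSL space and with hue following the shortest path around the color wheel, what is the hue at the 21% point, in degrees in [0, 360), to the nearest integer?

122

Hue arc: Δh = 56 − 140 = -84° (|Δh| ≤ 180, already the shorter path).
H = 140 + 0.21 × (-84) = 122.36 → 122°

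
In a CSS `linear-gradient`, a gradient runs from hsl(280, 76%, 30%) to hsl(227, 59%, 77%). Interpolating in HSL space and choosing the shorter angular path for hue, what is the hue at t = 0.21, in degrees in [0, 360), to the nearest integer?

269

Hue arc: Δh = 227 − 280 = -53° (|Δh| ≤ 180, already the shorter path).
H = 280 + 0.21 × (-53) = 268.87 → 269°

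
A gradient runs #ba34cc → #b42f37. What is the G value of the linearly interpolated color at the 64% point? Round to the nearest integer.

G₁ = 52 (from #ba34cc), G₂ = 47 (from #b42f37).
G = 52 + 0.64 × (47 − 52) = 48.8 → 49

49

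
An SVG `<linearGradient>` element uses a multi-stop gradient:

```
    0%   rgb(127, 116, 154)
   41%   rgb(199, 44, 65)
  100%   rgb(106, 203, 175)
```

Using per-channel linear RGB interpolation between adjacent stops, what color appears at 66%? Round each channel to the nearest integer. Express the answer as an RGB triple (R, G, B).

66% lies between the 41% and 100% stops, so the local fraction is t = (66 − 41)/(100 − 41) = 25/59 ≈ 0.4237.
R = 199 + 0.4237 × (106 − 199) = 159.596 → 160
G = 44 + 0.4237 × (203 − 44) = 111.368 → 111
B = 65 + 0.4237 × (175 − 65) = 111.607 → 112

(160, 111, 112)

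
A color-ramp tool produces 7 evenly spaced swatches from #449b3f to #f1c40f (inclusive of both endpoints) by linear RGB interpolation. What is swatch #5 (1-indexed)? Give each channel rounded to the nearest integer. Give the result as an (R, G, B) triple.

(183, 182, 31)

With 7 swatches and endpoints inclusive, swatch 5 sits at t = (5 − 1)/(7 − 1) = 4/6 ≈ 0.6667.
#449b3f → (68, 155, 63); #f1c40f → (241, 196, 15).
R = 68 + 0.6667 × (241 − 68) = 183.339 → 183
G = 155 + 0.6667 × (196 − 155) = 182.335 → 182
B = 63 + 0.6667 × (15 − 63) = 30.998 → 31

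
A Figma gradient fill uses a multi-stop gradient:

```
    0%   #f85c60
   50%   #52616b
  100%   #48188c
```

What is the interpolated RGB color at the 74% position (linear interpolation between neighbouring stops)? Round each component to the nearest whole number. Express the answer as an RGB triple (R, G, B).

74% lies between the 50% and 100% stops, so the local fraction is t = (74 − 50)/(100 − 50) = 24/50 ≈ 0.48.
#52616b → (82, 97, 107); #48188c → (72, 24, 140).
R = 82 + 0.48 × (72 − 82) = 77.2 → 77
G = 97 + 0.48 × (24 − 97) = 61.96 → 62
B = 107 + 0.48 × (140 − 107) = 122.84 → 123

(77, 62, 123)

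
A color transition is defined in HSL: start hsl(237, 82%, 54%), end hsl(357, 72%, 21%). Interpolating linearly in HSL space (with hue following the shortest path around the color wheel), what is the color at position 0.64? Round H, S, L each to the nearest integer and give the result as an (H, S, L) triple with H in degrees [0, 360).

(314, 76, 33)

Hue arc: Δh = 357 − 237 = 120° (|Δh| ≤ 180, already the shorter path).
H = 237 + 0.64 × (120) = 313.8 → 314°
S = 82 + 0.64 × (72 − 82) = 75.6 → 76%
L = 54 + 0.64 × (21 − 54) = 32.88 → 33%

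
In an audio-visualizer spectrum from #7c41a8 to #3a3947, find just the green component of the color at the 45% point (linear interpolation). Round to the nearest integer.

61

G₁ = 65 (from #7c41a8), G₂ = 57 (from #3a3947).
G = 65 + 0.45 × (57 − 65) = 61.4 → 61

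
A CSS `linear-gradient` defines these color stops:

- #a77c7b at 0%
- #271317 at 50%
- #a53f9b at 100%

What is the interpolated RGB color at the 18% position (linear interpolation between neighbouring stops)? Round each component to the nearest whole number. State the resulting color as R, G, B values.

18% lies between the 0% and 50% stops, so the local fraction is t = (18 − 0)/(50 − 0) = 18/50 ≈ 0.36.
#a77c7b → (167, 124, 123); #271317 → (39, 19, 23).
R = 167 + 0.36 × (39 − 167) = 120.92 → 121
G = 124 + 0.36 × (19 − 124) = 86.2 → 86
B = 123 + 0.36 × (23 − 123) = 87 → 87

(121, 86, 87)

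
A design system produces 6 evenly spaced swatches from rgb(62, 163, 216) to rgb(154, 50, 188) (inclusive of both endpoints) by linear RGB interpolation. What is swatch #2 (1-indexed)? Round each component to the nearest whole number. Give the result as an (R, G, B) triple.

(80, 140, 210)

With 6 swatches and endpoints inclusive, swatch 2 sits at t = (2 − 1)/(6 − 1) = 1/5 ≈ 0.2.
R = 62 + 0.2 × (154 − 62) = 80.4 → 80
G = 163 + 0.2 × (50 − 163) = 140.4 → 140
B = 216 + 0.2 × (188 − 216) = 210.4 → 210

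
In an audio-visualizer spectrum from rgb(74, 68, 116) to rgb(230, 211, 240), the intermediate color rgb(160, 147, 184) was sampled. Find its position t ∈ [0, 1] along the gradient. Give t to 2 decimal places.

Invert the lerp on the R channel (largest span, 156): t = (160 − 74) / (230 − 74) = 86/156 = 0.55128.
Check on G: (147 − 68)/(211 − 68) = 0.5524 ✓

0.55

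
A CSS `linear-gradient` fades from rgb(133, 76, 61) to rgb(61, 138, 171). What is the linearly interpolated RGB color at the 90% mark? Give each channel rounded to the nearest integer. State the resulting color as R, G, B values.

90% corresponds to t = 0.9.
R = 133 + 0.9 × (61 − 133) = 133 + 0.9 × -72 = 68.2 → 68
G = 76 + 0.9 × (138 − 76) = 76 + 0.9 × 62 = 131.8 → 132
B = 61 + 0.9 × (171 − 61) = 61 + 0.9 × 110 = 160 → 160

(68, 132, 160)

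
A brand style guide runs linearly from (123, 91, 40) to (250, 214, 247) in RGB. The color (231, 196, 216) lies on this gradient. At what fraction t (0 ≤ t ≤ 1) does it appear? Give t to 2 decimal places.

0.85

Invert the lerp on the B channel (largest span, 207): t = (216 − 40) / (247 − 40) = 176/207 = 0.85024.
Check on R: (231 − 123)/(250 − 123) = 0.8504 ✓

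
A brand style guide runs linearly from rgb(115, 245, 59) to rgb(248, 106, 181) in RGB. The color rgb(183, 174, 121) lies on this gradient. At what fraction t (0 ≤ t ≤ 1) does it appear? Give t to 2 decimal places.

0.51

Invert the lerp on the G channel (largest span, 139): t = (174 − 245) / (106 − 245) = -71/-139 = 0.51079.
Check on R: (183 − 115)/(248 − 115) = 0.5113 ✓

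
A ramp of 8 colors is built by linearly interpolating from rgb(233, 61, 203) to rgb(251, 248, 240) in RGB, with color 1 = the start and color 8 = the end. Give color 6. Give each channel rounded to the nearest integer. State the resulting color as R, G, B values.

(246, 195, 229)

With 8 swatches and endpoints inclusive, swatch 6 sits at t = (6 − 1)/(8 − 1) = 5/7 ≈ 0.7143.
R = 233 + 0.7143 × (251 − 233) = 245.857 → 246
G = 61 + 0.7143 × (248 − 61) = 194.574 → 195
B = 203 + 0.7143 × (240 − 203) = 229.429 → 229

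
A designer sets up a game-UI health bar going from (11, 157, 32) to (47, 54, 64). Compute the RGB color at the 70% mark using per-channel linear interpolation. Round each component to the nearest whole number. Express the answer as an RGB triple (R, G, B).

70% corresponds to t = 0.7.
R = 11 + 0.7 × (47 − 11) = 11 + 0.7 × 36 = 36.2 → 36
G = 157 + 0.7 × (54 − 157) = 157 + 0.7 × -103 = 84.9 → 85
B = 32 + 0.7 × (64 − 32) = 32 + 0.7 × 32 = 54.4 → 54

(36, 85, 54)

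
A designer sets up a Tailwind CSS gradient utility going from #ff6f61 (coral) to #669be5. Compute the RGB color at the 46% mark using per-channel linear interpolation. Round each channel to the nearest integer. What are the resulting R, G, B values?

(185, 131, 158)

#ff6f61 → (255, 111, 97); #669be5 → (102, 155, 229).
46% corresponds to t = 0.46.
R = 255 + 0.46 × (102 − 255) = 255 + 0.46 × -153 = 184.62 → 185
G = 111 + 0.46 × (155 − 111) = 111 + 0.46 × 44 = 131.24 → 131
B = 97 + 0.46 × (229 − 97) = 97 + 0.46 × 132 = 157.72 → 158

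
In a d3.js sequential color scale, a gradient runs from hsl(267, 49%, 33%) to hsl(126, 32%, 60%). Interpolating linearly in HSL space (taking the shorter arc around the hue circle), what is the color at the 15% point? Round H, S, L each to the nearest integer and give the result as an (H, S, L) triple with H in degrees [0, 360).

(246, 46, 37)

Hue arc: Δh = 126 − 267 = -141° (|Δh| ≤ 180, already the shorter path).
H = 267 + 0.15 × (-141) = 245.85 → 246°
S = 49 + 0.15 × (32 − 49) = 46.45 → 46%
L = 33 + 0.15 × (60 − 33) = 37.05 → 37%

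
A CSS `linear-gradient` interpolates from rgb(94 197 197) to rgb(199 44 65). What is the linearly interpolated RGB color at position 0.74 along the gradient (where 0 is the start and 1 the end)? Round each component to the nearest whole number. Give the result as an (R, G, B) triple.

(172, 84, 99)

R = 94 + 0.74 × (199 − 94) = 94 + 0.74 × 105 = 171.7 → 172
G = 197 + 0.74 × (44 − 197) = 197 + 0.74 × -153 = 83.78 → 84
B = 197 + 0.74 × (65 − 197) = 197 + 0.74 × -132 = 99.32 → 99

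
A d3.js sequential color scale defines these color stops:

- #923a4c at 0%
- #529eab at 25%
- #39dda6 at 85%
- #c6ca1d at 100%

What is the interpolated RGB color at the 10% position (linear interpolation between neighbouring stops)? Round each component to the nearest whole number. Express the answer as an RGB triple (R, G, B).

(120, 98, 114)

10% lies between the 0% and 25% stops, so the local fraction is t = (10 − 0)/(25 − 0) = 10/25 ≈ 0.4.
#923a4c → (146, 58, 76); #529eab → (82, 158, 171).
R = 146 + 0.4 × (82 − 146) = 120.4 → 120
G = 58 + 0.4 × (158 − 58) = 98 → 98
B = 76 + 0.4 × (171 − 76) = 114 → 114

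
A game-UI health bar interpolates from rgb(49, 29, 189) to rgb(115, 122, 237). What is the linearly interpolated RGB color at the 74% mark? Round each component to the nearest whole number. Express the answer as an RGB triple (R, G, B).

(98, 98, 225)

74% corresponds to t = 0.74.
R = 49 + 0.74 × (115 − 49) = 49 + 0.74 × 66 = 97.84 → 98
G = 29 + 0.74 × (122 − 29) = 29 + 0.74 × 93 = 97.82 → 98
B = 189 + 0.74 × (237 − 189) = 189 + 0.74 × 48 = 224.52 → 225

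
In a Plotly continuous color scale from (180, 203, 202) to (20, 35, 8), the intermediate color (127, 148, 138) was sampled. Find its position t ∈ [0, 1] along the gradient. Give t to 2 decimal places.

0.33

Invert the lerp on the B channel (largest span, 194): t = (138 − 202) / (8 − 202) = -64/-194 = 0.3299.
Check on R: (127 − 180)/(20 − 180) = 0.3312 ✓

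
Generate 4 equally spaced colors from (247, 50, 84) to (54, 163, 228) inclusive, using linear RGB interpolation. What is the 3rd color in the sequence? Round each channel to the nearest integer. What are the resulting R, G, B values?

With 4 swatches and endpoints inclusive, swatch 3 sits at t = (3 − 1)/(4 − 1) = 2/3 ≈ 0.6667.
R = 247 + 0.6667 × (54 − 247) = 118.327 → 118
G = 50 + 0.6667 × (163 − 50) = 125.337 → 125
B = 84 + 0.6667 × (228 − 84) = 180.005 → 180

(118, 125, 180)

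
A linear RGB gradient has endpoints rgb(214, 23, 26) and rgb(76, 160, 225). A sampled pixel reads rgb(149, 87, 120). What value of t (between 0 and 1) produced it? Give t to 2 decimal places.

0.47

Invert the lerp on the B channel (largest span, 199): t = (120 − 26) / (225 − 26) = 94/199 = 0.47236.
Check on R: (149 − 214)/(76 − 214) = 0.471 ✓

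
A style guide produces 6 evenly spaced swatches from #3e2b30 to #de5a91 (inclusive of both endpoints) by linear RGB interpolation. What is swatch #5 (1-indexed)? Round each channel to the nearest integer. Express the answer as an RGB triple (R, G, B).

With 6 swatches and endpoints inclusive, swatch 5 sits at t = (5 − 1)/(6 − 1) = 4/5 ≈ 0.8.
#3e2b30 → (62, 43, 48); #de5a91 → (222, 90, 145).
R = 62 + 0.8 × (222 − 62) = 190 → 190
G = 43 + 0.8 × (90 − 43) = 80.6 → 81
B = 48 + 0.8 × (145 − 48) = 125.6 → 126

(190, 81, 126)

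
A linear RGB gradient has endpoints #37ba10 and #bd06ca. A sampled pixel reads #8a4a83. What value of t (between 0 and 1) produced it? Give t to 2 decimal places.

0.62

Invert the lerp on the B channel (largest span, 186): t = (131 − 16) / (202 − 16) = 115/186 = 0.61828.
Check on R: (138 − 55)/(189 − 55) = 0.6194 ✓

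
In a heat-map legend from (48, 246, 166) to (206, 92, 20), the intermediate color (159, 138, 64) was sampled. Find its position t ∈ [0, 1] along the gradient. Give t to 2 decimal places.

0.70

Invert the lerp on the R channel (largest span, 158): t = (159 − 48) / (206 − 48) = 111/158 = 0.70253.
Check on G: (138 − 246)/(92 − 246) = 0.7013 ✓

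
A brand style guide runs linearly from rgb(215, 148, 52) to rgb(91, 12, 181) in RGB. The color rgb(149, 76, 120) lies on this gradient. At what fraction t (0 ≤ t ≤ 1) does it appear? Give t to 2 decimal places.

0.53

Invert the lerp on the G channel (largest span, 136): t = (76 − 148) / (12 − 148) = -72/-136 = 0.52941.
Check on R: (149 − 215)/(91 − 215) = 0.5323 ✓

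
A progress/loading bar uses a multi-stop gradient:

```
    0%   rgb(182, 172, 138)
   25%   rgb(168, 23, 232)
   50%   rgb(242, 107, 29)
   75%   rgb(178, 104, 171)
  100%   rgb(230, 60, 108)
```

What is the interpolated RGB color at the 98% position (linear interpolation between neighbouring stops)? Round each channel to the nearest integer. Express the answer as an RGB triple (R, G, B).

98% lies between the 75% and 100% stops, so the local fraction is t = (98 − 75)/(100 − 75) = 23/25 ≈ 0.92.
R = 178 + 0.92 × (230 − 178) = 225.84 → 226
G = 104 + 0.92 × (60 − 104) = 63.52 → 64
B = 171 + 0.92 × (108 − 171) = 113.04 → 113

(226, 64, 113)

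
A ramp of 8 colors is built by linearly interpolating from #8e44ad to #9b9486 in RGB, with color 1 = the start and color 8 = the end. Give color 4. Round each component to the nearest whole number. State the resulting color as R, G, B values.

With 8 swatches and endpoints inclusive, swatch 4 sits at t = (4 − 1)/(8 − 1) = 3/7 ≈ 0.4286.
#8e44ad → (142, 68, 173); #9b9486 → (155, 148, 134).
R = 142 + 0.4286 × (155 − 142) = 147.572 → 148
G = 68 + 0.4286 × (148 − 68) = 102.288 → 102
B = 173 + 0.4286 × (134 − 173) = 156.285 → 156

(148, 102, 156)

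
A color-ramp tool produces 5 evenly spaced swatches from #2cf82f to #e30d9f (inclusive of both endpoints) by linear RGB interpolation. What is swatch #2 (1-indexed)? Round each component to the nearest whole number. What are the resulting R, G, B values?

(90, 189, 75)

With 5 swatches and endpoints inclusive, swatch 2 sits at t = (2 − 1)/(5 − 1) = 1/4 ≈ 0.25.
#2cf82f → (44, 248, 47); #e30d9f → (227, 13, 159).
R = 44 + 0.25 × (227 − 44) = 89.75 → 90
G = 248 + 0.25 × (13 − 248) = 189.25 → 189
B = 47 + 0.25 × (159 − 47) = 75 → 75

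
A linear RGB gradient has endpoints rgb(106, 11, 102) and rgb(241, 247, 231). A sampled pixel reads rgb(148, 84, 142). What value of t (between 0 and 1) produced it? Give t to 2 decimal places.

Invert the lerp on the G channel (largest span, 236): t = (84 − 11) / (247 − 11) = 73/236 = 0.30932.
Check on R: (148 − 106)/(241 − 106) = 0.3111 ✓

0.31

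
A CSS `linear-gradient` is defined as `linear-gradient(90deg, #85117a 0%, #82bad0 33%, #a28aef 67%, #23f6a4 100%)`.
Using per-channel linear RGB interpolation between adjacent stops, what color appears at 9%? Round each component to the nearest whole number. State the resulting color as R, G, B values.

9% lies between the 0% and 33% stops, so the local fraction is t = (9 − 0)/(33 − 0) = 9/33 ≈ 0.2727.
#85117a → (133, 17, 122); #82bad0 → (130, 186, 208).
R = 133 + 0.2727 × (130 − 133) = 132.182 → 132
G = 17 + 0.2727 × (186 − 17) = 63.086 → 63
B = 122 + 0.2727 × (208 − 122) = 145.452 → 145

(132, 63, 145)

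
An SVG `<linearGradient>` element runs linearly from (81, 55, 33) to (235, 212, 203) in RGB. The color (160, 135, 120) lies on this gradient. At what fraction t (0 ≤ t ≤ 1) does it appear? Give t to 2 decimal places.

Invert the lerp on the B channel (largest span, 170): t = (120 − 33) / (203 − 33) = 87/170 = 0.51176.
Check on R: (160 − 81)/(235 − 81) = 0.513 ✓

0.51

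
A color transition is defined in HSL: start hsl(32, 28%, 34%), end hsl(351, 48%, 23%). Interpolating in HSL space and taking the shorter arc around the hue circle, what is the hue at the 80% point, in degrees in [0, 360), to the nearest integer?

359

Hue: 351 − 32 = 319°, but |319| > 180 so the shorter arc goes the other way: Δh = 319 − 360 = -41°.
H = 32 + 0.8 × (-41) = -0.8 → -1 → -1 mod 360 = 359°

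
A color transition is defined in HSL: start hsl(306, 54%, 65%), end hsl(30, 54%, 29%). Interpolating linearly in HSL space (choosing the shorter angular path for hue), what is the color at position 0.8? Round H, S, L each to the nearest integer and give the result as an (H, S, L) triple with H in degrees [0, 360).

Hue: 30 − 306 = -276°, but |-276| > 180 so the shorter arc goes the other way: Δh = -276 + 360 = 84°.
H = 306 + 0.8 × (84) = 373.2 → 373 → 373 mod 360 = 13°
S = 54 + 0.8 × (54 − 54) = 54 → 54%
L = 65 + 0.8 × (29 − 65) = 36.2 → 36%

(13, 54, 36)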